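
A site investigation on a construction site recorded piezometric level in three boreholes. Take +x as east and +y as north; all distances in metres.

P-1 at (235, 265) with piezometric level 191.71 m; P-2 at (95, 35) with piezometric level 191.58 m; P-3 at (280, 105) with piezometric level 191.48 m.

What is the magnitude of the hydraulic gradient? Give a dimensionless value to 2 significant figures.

With h = a·x + b·y + c and P-1 as origin, the differences give:
  (-140)·a + (-230)·b = -0.13
  45·a + (-160)·b = -0.23
Eliminate b (×(-160) and ×(-230), subtract): 32750·a = -32.100 → a = ∂h/∂x = -0.0009802
Back-substitute: b = ∂h/∂y = +0.001162.
|∇h| = √(-0.0009802² + 0.001162²) = 0.00152

0.0015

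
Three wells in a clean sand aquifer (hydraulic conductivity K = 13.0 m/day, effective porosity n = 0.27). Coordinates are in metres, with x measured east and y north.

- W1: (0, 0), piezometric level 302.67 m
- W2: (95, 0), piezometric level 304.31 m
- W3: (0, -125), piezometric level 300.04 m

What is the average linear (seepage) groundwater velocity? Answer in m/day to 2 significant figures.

1.3 m/day

∂h/∂x = (304.31 − 302.67) / (95 − 0) = +0.01726
∂h/∂y = (300.04 − 302.67) / (-125 − 0) = +0.02104
|∇h| = √(0.01726² + 0.02104²) = 0.02721
Seepage velocity v = K·i/n = 13.0 × 0.02721 / 0.27 = 1.31 m/day.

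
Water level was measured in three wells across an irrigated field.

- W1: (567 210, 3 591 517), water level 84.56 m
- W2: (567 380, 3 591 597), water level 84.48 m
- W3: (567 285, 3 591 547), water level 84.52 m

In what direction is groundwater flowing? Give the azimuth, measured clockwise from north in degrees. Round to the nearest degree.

135°

Differences from W1: to W2 (Δx, Δy, Δh) = (170, 80, -0.08); to W3 = (75, 30, -0.04).
Solve a·Δx + b·Δy = Δh: det = 170·30 − 75·80 = -900.
∂h/∂x = [(-0.08)·30 − (-0.04)·80] / -900 = -0.0008889
∂h/∂y = [170·(-0.04) − 75·(-0.08)] / -900 = +0.0008889
Flow direction (−∇h) has components (+0.0008889 E, -0.0008889 N).
Azimuth = atan2(E, N) = atan2(+0.0008889, -0.0008889) = 135.0° ≈ 135°.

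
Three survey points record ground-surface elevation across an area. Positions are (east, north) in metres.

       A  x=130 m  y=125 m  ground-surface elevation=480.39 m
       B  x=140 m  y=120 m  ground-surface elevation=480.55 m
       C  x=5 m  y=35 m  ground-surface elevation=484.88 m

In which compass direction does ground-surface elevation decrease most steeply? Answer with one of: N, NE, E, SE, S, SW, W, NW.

N

Differences from A: to B (Δx, Δy, Δh) = (10, -5, +0.16); to C = (-125, -90, +4.49).
Determinant of the coordinate differences = 10·(-90) − (-125)·(-5) = -1525.
∂z/∂x = [(+0.16)·(-90) − (+4.49)·(-5)] / -1525 = -0.005279
∂z/∂y = [10·(+4.49) − (-125)·(+0.16)] / -1525 = -0.04256
Steepest decrease is along −∇f = (+0.005279 E, +0.04256 N) → north.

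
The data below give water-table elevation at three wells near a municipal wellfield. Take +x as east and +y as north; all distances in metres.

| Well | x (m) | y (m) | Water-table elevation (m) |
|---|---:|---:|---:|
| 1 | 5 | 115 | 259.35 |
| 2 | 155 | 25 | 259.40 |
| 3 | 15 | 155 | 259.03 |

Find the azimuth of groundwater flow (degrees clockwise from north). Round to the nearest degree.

029°

Three-point gradient (reference 1): Δ to 2 = (150, -90, +0.05), Δ to 3 = (10, 40, -0.32).
∂h/∂x = -0.003884, ∂h/∂y = -0.007029 (det = 6900).
Flow direction (−∇h) has components (+0.003884 E, +0.007029 N).
Azimuth = atan2(E, N) = atan2(+0.003884, +0.007029) = 28.9° ≈ 029°.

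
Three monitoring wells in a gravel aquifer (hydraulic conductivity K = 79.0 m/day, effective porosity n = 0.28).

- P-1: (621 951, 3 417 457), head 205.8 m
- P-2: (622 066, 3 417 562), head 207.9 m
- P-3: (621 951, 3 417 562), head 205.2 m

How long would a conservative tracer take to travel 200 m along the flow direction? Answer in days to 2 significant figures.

Taking P-1 as reference: P-2−P-1 = (115, 105, +2.1); P-3−P-1 = (0, 105, -0.6).
Determinant of the coordinate differences = 115·105 − 0·105 = 12075.
∂h/∂x = [(+2.1)·105 − (-0.6)·105] / 12075 = +0.02348
∂h/∂y = [115·(-0.6) − 0·(+2.1)] / 12075 = -0.005714
|∇h| = √(0.02348² + -0.005714²) = 0.02417
Seepage velocity v = K·i/n = 79.0 × 0.02417 / 0.28 = 6.819 m/day.
t = 200 / 6.819 = 29.33 days.

29 days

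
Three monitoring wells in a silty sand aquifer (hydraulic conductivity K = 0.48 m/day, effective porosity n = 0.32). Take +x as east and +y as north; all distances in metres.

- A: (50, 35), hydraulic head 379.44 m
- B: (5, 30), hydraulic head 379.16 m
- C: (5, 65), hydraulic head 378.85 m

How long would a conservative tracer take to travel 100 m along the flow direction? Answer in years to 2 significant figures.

With h = a·x + b·y + c and A as origin, the differences give:
  (-45)·a + (-5)·b = -0.28
  (-45)·a + 30·b = -0.59
Eliminate b (×30 and ×(-5), subtract): -1575·a = -11.350 → a = ∂h/∂x = +0.007206
Back-substitute: b = ∂h/∂y = -0.008857.
|∇h| = √(0.007206² + -0.008857²) = 0.01142
Seepage velocity v = K·i/n = 0.48 × 0.01142 / 0.32 = 0.01713 m/day.
t = 100 / 0.01713 = 5838 days = 16 years.

16 years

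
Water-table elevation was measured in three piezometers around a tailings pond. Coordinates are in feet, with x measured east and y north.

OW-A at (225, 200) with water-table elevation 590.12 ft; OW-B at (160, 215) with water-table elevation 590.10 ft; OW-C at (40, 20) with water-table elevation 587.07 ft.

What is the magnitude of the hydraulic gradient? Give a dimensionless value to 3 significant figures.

0.0139

Taking OW-A as reference: OW-B−OW-A = (-65, 15, -0.02); OW-C−OW-A = (-185, -180, -3.05).
Solve a·Δx + b·Δy = Δh: det = (-65)·(-180) − (-185)·15 = 14475.
∂h/∂x = [(-0.02)·(-180) − (-3.05)·15] / 14475 = +0.003409
∂h/∂y = [(-65)·(-3.05) − (-185)·(-0.02)] / 14475 = +0.01344
|∇h| = √(0.003409² + 0.01344²) = 0.01387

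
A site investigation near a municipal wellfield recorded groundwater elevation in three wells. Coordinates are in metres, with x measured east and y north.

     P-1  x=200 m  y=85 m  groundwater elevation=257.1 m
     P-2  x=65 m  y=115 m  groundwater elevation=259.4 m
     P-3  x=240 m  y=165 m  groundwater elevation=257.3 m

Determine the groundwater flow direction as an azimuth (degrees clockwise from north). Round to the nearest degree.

Differences from P-1: to P-2 (Δx, Δy, Δh) = (-135, 30, +2.3); to P-3 = (40, 80, +0.2).
Determinant of the coordinate differences = (-135)·80 − 40·30 = -12000.
∂h/∂x = [(+2.3)·80 − (+0.2)·30] / -12000 = -0.01483
∂h/∂y = [(-135)·(+0.2) − 40·(+2.3)] / -12000 = +0.009917
Flow direction (−∇h) has components (+0.01483 E, -0.009917 N).
Azimuth = atan2(E, N) = atan2(+0.01483, -0.009917) = 123.8° ≈ 124°.

124°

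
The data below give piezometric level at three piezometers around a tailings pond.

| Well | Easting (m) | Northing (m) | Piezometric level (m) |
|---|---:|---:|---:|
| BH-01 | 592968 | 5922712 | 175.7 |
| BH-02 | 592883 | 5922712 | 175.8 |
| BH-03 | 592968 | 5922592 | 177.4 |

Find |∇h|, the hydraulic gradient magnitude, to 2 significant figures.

∂h/∂x = (175.8 − 175.7) / (592883 − 592968) = -0.001176
∂h/∂y = (177.4 − 175.7) / (5922592 − 5922712) = -0.01417
|∇h| = √(-0.001176² + -0.01417²) = 0.01422

0.014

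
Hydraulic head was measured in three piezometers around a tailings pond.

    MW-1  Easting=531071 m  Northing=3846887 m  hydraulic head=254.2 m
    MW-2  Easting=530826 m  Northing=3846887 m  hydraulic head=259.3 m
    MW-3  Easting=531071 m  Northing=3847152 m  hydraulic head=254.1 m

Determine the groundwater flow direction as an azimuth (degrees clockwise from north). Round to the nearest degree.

∂h/∂x = (259.3 − 254.2) / (530826 − 531071) = -0.02082
∂h/∂y = (254.1 − 254.2) / (3847152 − 3846887) = -0.0003774
Flow direction (−∇h) has components (+0.02082 E, +0.0003774 N).
Azimuth = atan2(E, N) = atan2(+0.02082, +0.0003774) = 89.0° ≈ 089°.

089°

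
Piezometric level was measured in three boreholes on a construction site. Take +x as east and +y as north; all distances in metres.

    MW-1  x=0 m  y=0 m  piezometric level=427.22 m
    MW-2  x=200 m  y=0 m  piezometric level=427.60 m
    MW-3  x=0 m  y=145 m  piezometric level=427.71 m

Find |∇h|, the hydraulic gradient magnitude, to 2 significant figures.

0.0039

∂h/∂x = (427.60 − 427.22) / (200 − 0) = +0.001900
∂h/∂y = (427.71 − 427.22) / (145 − 0) = +0.003379
|∇h| = √(0.001900² + 0.003379²) = 0.003877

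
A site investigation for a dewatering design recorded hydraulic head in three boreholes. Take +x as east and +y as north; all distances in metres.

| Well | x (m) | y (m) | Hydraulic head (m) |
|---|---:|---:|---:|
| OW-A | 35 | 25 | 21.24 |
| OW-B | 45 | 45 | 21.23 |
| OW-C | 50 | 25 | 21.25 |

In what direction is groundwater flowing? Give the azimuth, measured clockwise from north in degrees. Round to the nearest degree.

Differences from OW-A: to OW-B (Δx, Δy, Δh) = (10, 20, -0.01); to OW-C = (15, 0, +0.01).
Determinant of the coordinate differences = 10·0 − 15·20 = -300.
∂h/∂x = [(-0.01)·0 − (+0.01)·20] / -300 = +0.0006667
∂h/∂y = [10·(+0.01) − 15·(-0.01)] / -300 = -0.0008333
Flow direction (−∇h) has components (-0.0006667 E, +0.0008333 N).
Azimuth = atan2(E, N) = atan2(-0.0006667, +0.0008333) = 321.3° ≈ 321°.

321°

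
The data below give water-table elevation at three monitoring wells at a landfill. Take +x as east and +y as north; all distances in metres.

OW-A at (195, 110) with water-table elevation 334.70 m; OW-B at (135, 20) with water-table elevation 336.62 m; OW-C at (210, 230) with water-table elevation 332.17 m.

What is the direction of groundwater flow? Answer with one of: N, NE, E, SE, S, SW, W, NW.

N

Taking OW-A as reference: OW-B−OW-A = (-60, -90, +1.92); OW-C−OW-A = (15, 120, -2.53).
Solve a·Δx + b·Δy = Δh: det = (-60)·120 − 15·(-90) = -5850.
∂h/∂x = [(+1.92)·120 − (-2.53)·(-90)] / -5850 = -0.0004615
∂h/∂y = [(-60)·(-2.53) − 15·(+1.92)] / -5850 = -0.02103
Flow = −∇h = (+0.0004615 east, +0.02103 north), which points north.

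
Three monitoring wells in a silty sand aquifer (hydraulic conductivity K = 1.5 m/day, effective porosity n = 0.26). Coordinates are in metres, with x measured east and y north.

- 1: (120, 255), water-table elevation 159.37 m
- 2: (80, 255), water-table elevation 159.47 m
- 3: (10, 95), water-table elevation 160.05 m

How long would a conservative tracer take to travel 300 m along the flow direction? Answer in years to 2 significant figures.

With h = a·x + b·y + c and 1 as origin, the differences give:
  (-40)·a + 0·b = +0.10
  (-110)·a + (-160)·b = +0.68
Eliminate b (×(-160) and ×0, subtract): 6400·a = -16.000 → a = ∂h/∂x = -0.002500
Back-substitute: b = ∂h/∂y = -0.002531.
|∇h| = √(-0.002500² + -0.002531²) = 0.003558
Seepage velocity v = K·i/n = 1.5 × 0.003558 / 0.26 = 0.02053 m/day.
t = 300 / 0.02053 = 1.461e+04 days = 40 years.

40 years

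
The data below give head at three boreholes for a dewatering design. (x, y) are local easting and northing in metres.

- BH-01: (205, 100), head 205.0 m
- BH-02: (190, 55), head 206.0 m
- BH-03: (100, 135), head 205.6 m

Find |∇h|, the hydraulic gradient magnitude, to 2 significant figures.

With h = a·x + b·y + c and BH-01 as origin, the differences give:
  (-15)·a + (-45)·b = +1.0
  (-105)·a + 35·b = +0.6
Eliminate b (×35 and ×(-45), subtract): -5250·a = 62.00 → a = ∂h/∂x = -0.01181
Back-substitute: b = ∂h/∂y = -0.01829.
|∇h| = √(-0.01181² + -0.01829²) = 0.02177

0.022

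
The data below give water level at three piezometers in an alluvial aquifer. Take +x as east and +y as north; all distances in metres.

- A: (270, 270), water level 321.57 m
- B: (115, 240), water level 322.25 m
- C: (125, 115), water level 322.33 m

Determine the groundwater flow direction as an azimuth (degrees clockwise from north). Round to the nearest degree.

With h = a·x + b·y + c and A as origin, the differences give:
  (-155)·a + (-30)·b = +0.68
  (-145)·a + (-155)·b = +0.76
Eliminate b (×(-155) and ×(-30), subtract): 19675·a = -82.600 → a = ∂h/∂x = -0.004198
Back-substitute: b = ∂h/∂y = -0.0009759.
Flow direction (−∇h) has components (+0.004198 E, +0.0009759 N).
Azimuth = atan2(E, N) = atan2(+0.004198, +0.0009759) = 76.9° ≈ 077°.

077°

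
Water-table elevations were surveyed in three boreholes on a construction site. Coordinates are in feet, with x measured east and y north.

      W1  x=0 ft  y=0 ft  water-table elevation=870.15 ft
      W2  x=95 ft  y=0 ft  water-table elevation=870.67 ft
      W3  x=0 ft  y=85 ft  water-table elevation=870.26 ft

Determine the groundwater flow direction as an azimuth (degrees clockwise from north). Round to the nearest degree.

∂h/∂x = (870.67 − 870.15) / (95 − 0) = +0.005474
∂h/∂y = (870.26 − 870.15) / (85 − 0) = +0.001294
Flow direction (−∇h) has components (-0.005474 E, -0.001294 N).
Azimuth = atan2(E, N) = atan2(-0.005474, -0.001294) = 256.7° ≈ 257°.

257°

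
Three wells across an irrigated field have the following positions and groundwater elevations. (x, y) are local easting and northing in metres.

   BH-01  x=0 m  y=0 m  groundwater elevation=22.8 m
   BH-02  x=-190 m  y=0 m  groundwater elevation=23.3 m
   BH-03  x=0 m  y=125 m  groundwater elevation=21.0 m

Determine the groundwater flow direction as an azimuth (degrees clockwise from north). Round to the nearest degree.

010°

∂h/∂x = (23.3 − 22.8) / (-190 − 0) = -0.002632
∂h/∂y = (21.0 − 22.8) / (125 − 0) = -0.01440
Flow direction (−∇h) has components (+0.002632 E, +0.01440 N).
Azimuth = atan2(E, N) = atan2(+0.002632, +0.01440) = 10.4° ≈ 010°.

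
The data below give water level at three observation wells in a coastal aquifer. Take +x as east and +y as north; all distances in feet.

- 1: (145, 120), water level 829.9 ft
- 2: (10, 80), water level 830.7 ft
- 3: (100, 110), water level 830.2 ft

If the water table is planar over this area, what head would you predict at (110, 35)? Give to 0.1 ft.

Taking 1 as reference: 2−1 = (-135, -40, +0.8); 3−1 = (-45, -10, +0.3).
Determinant of the coordinate differences = (-135)·(-10) − (-45)·(-40) = -450.
∂h/∂x = [(+0.8)·(-10) − (+0.3)·(-40)] / -450 = -0.008889
∂h/∂y = [(-135)·(+0.3) − (-45)·(+0.8)] / -450 = +0.01000
h(110, 35) = 829.9 + (-0.008889)·(-35) + (+0.01000)·(-85) = 829.9 +0.311 -0.850 = 829.361 ft.

829.4 ft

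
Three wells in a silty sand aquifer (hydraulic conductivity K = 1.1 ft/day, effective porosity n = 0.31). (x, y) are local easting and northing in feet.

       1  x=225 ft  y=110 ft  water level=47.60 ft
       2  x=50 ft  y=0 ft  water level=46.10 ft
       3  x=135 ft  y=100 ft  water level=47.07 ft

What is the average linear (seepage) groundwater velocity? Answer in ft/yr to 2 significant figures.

9.6 ft/yr

Taking 1 as reference: 2−1 = (-175, -110, -1.50); 3−1 = (-90, -10, -0.53).
Determinant of the coordinate differences = (-175)·(-10) − (-90)·(-110) = -8150.
∂h/∂x = [(-1.50)·(-10) − (-0.53)·(-110)] / -8150 = +0.005313
∂h/∂y = [(-175)·(-0.53) − (-90)·(-1.50)] / -8150 = +0.005184
|∇h| = √(0.005313² + 0.005184²) = 0.007423
Seepage velocity v = K·i/n = 1.1 × 0.007423 / 0.31 = 0.02634 ft/day = 9.621 ft/yr.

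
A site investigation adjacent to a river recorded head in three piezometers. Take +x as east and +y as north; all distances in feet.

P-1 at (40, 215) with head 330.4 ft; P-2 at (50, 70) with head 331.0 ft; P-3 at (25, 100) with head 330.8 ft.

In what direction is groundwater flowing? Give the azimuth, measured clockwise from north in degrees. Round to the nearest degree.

320°

Three-point gradient (reference P-1): Δ to P-2 = (10, -145, +0.6), Δ to P-3 = (-15, -115, +0.4).
∂h/∂x = +0.003308, ∂h/∂y = -0.003910 (det = -3325).
Flow direction (−∇h) has components (-0.003308 E, +0.003910 N).
Azimuth = atan2(E, N) = atan2(-0.003308, +0.003910) = 319.8° ≈ 320°.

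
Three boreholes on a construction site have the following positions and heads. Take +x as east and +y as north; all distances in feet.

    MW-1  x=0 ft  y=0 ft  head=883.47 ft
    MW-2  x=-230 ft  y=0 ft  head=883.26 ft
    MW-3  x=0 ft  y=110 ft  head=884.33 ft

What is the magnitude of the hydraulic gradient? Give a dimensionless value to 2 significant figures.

0.0079

∂h/∂x = (883.26 − 883.47) / (-230 − 0) = +0.0009130
∂h/∂y = (884.33 − 883.47) / (110 − 0) = +0.007818
|∇h| = √(0.0009130² + 0.007818²) = 0.007871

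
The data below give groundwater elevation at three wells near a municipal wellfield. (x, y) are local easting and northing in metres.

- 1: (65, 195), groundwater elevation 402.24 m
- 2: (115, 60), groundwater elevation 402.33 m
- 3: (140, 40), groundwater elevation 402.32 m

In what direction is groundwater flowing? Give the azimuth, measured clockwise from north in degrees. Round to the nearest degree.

Three-point gradient (reference 1): Δ to 2 = (50, -135, +0.09), Δ to 3 = (75, -155, +0.08).
∂h/∂x = -0.001326, ∂h/∂y = -0.001158 (det = 2375).
Flow direction (−∇h) has components (+0.001326 E, +0.001158 N).
Azimuth = atan2(E, N) = atan2(+0.001326, +0.001158) = 48.9° ≈ 049°.

049°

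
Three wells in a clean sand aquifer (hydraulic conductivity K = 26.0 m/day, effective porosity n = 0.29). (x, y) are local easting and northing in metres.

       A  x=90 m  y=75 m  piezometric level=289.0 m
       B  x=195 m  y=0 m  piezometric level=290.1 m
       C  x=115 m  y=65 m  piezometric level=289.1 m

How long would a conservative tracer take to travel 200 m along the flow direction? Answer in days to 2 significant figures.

Differences from A: to B (Δx, Δy, Δh) = (105, -75, +1.1); to C = (25, -10, +0.1).
Solve a·Δx + b·Δy = Δh: det = 105·(-10) − 25·(-75) = 825.
∂h/∂x = [(+1.1)·(-10) − (+0.1)·(-75)] / 825 = -0.004242
∂h/∂y = [105·(+0.1) − 25·(+1.1)] / 825 = -0.02061
|∇h| = √(-0.004242² + -0.02061²) = 0.02104
Seepage velocity v = K·i/n = 26.0 × 0.02104 / 0.29 = 1.886 m/day.
t = 200 / 1.886 = 106 days.

110 days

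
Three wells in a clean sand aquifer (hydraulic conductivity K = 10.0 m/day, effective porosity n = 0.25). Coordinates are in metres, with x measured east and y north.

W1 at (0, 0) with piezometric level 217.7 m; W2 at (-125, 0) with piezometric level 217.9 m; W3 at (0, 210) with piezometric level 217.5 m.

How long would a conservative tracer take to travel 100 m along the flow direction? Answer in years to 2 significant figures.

∂h/∂x = (217.9 − 217.7) / (-125 − 0) = -0.001600
∂h/∂y = (217.5 − 217.7) / (210 − 0) = -0.0009524
|∇h| = √(-0.001600² + -0.0009524²) = 0.001862
Seepage velocity v = K·i/n = 10.0 × 0.001862 / 0.25 = 0.07448 m/day.
t = 100 / 0.07448 = 1343 days = 3.68 years.

3.7 years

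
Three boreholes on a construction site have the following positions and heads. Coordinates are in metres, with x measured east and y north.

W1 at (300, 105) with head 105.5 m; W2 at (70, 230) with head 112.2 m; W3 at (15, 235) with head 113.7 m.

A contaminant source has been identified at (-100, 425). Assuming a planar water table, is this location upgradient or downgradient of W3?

Three-point gradient (reference W1): Δ to W2 = (-230, 125, +6.7), Δ to W3 = (-285, 130, +8.2).
∂h/∂x = -0.02690, ∂h/∂y = +0.004105 (det = 5725).
Head at (-100, 425) = 105.5 + (-0.02690)·(-400) + (+0.004105)·(320) = 117.57 m.
That is higher than the 113.7 m at W3, so the point is upgradient.

upgradient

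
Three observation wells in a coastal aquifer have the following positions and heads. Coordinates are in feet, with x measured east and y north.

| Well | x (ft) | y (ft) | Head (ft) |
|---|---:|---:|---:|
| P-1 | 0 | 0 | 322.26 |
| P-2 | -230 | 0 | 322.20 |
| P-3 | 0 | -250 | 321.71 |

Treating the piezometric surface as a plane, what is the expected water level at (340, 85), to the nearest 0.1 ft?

∂h/∂x = (322.20 − 322.26) / (-230 − 0) = +0.0002609
∂h/∂y = (321.71 − 322.26) / (-250 − 0) = +0.002200
h(340, 85) = 322.26 + (+0.0002609)·(340) + (+0.002200)·(85) = 322.26 +0.089 +0.187 = 322.536 ft.

322.5 ft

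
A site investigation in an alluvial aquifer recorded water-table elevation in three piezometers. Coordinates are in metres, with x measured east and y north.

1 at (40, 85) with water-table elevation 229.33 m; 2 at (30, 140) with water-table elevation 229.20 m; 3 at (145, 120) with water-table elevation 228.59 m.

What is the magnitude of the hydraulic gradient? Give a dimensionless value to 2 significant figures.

0.0068

With h = a·x + b·y + c and 1 as origin, the differences give:
  (-10)·a + 55·b = -0.13
  105·a + 35·b = -0.74
Eliminate b (×35 and ×55, subtract): -6125·a = 36.150 → a = ∂h/∂x = -0.005902
Back-substitute: b = ∂h/∂y = -0.003437.
|∇h| = √(-0.005902² + -0.003437²) = 0.00683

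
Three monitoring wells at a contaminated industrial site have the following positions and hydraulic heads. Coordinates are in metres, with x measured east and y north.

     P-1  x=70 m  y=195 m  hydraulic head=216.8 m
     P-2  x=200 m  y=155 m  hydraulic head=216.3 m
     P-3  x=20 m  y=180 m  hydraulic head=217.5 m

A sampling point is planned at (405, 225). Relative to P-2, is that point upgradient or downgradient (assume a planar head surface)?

downgradient

With h = a·x + b·y + c and P-1 as origin, the differences give:
  130·a + (-40)·b = -0.5
  (-50)·a + (-15)·b = +0.7
Eliminate b (×(-15) and ×(-40), subtract): -3950·a = 35.50 → a = ∂h/∂x = -0.008987
Back-substitute: b = ∂h/∂y = -0.01671.
Head at (405, 225) = 216.8 + (-0.008987)·(335) + (-0.01671)·(30) = 213.29 m.
That is lower than the 216.3 m at P-2, so the point is downgradient.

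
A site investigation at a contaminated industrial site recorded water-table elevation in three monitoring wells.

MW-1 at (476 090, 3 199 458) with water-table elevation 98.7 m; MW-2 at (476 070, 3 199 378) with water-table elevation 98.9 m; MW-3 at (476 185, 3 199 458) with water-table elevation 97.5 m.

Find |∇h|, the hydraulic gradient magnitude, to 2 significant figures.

With h = a·x + b·y + c and MW-1 as origin, the differences give:
  (-20)·a + (-80)·b = +0.2
  95·a + 0·b = -1.2
Eliminate b (×0 and ×(-80), subtract): 7600·a = -96.00 → a = ∂h/∂x = -0.01263
Back-substitute: b = ∂h/∂y = +0.0006579.
|∇h| = √(-0.01263² + 0.0006579²) = 0.01265

0.013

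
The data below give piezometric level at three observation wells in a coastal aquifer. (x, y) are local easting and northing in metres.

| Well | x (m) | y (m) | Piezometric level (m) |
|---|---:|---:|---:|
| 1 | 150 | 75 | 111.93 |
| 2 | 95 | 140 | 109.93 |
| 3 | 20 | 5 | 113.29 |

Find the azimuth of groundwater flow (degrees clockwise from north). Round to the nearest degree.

351°

With h = a·x + b·y + c and 1 as origin, the differences give:
  (-55)·a + 65·b = -2.00
  (-130)·a + (-70)·b = +1.36
Eliminate b (×(-70) and ×65, subtract): 12300·a = 51.600 → a = ∂h/∂x = +0.004195
Back-substitute: b = ∂h/∂y = -0.02722.
Flow direction (−∇h) has components (-0.004195 E, +0.02722 N).
Azimuth = atan2(E, N) = atan2(-0.004195, +0.02722) = 351.2° ≈ 351°.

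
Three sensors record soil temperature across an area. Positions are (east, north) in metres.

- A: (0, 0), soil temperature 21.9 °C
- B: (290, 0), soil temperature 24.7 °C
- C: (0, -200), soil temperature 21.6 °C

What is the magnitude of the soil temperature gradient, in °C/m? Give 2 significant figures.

0.0098 °C/m

∂T/∂x = (24.7 − 21.9) / (290 − 0) = +0.009655
∂T/∂y = (21.6 − 21.9) / (-200 − 0) = +0.001500
|∇f| = √(0.009655² + 0.001500²) = 0.009771 °C/m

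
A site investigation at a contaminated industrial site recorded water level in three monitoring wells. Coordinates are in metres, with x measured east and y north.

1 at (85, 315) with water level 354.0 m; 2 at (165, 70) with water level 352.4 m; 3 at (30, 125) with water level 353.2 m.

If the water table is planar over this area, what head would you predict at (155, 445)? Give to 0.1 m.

354.4 m

With h = a·x + b·y + c and 1 as origin, the differences give:
  80·a + (-245)·b = -1.6
  (-55)·a + (-190)·b = -0.8
Eliminate b (×(-190) and ×(-245), subtract): -28675·a = 108.00 → a = ∂h/∂x = -0.003766
Back-substitute: b = ∂h/∂y = +0.005301.
h(155, 445) = 354.0 + (-0.003766)·(70) + (+0.005301)·(130) = 354.0 -0.264 +0.689 = 354.425 m.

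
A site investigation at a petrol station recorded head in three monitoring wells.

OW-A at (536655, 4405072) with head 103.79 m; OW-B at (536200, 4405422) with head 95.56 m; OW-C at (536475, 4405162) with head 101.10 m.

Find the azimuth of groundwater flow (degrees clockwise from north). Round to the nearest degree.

322°

Taking OW-A as reference: OW-B−OW-A = (-455, 350, -8.23); OW-C−OW-A = (-180, 90, -2.69).
Determinant of the coordinate differences = (-455)·90 − (-180)·350 = 22050.
∂h/∂x = [(-8.23)·90 − (-2.69)·350] / 22050 = +0.009107
∂h/∂y = [(-455)·(-2.69) − (-180)·(-8.23)] / 22050 = -0.01168
Flow direction (−∇h) has components (-0.009107 E, +0.01168 N).
Azimuth = atan2(E, N) = atan2(-0.009107, +0.01168) = 322.0° ≈ 322°.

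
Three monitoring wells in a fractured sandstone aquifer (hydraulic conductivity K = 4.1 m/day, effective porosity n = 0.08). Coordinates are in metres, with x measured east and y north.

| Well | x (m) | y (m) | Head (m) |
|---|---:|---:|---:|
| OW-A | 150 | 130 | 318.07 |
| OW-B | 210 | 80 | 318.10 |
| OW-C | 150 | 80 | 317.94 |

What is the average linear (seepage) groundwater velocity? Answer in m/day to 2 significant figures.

0.19 m/day

Taking OW-A as reference: OW-B−OW-A = (60, -50, +0.03); OW-C−OW-A = (0, -50, -0.13).
Determinant of the coordinate differences = 60·(-50) − 0·(-50) = -3000.
∂h/∂x = [(+0.03)·(-50) − (-0.13)·(-50)] / -3000 = +0.002667
∂h/∂y = [60·(-0.13) − 0·(+0.03)] / -3000 = +0.002600
|∇h| = √(0.002667² + 0.002600²) = 0.003725
Seepage velocity v = K·i/n = 4.1 × 0.003725 / 0.08 = 0.1909 m/day.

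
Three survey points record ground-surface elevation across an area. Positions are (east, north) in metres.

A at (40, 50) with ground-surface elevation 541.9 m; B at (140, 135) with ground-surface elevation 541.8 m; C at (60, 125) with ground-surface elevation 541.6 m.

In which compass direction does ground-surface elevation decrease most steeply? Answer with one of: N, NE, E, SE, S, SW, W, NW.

NW

Three-point gradient (reference A): Δ to B = (100, 85, -0.1), Δ to C = (20, 75, -0.3).
∂z/∂x = +0.003103, ∂z/∂y = -0.004828 (det = 5800).
Steepest decrease is along −∇f = (-0.003103 E, +0.004828 N) → northwest.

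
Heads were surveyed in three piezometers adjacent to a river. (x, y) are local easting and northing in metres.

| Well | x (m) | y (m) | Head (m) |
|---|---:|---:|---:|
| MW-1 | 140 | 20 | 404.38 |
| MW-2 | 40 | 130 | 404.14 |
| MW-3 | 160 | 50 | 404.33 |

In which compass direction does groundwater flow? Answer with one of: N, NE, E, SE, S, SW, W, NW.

N

Taking MW-1 as reference: MW-2−MW-1 = (-100, 110, -0.24); MW-3−MW-1 = (20, 30, -0.05).
Solve a·Δx + b·Δy = Δh: det = (-100)·30 − 20·110 = -5200.
∂h/∂x = [(-0.24)·30 − (-0.05)·110] / -5200 = +0.0003269
∂h/∂y = [(-100)·(-0.05) − 20·(-0.24)] / -5200 = -0.001885
Flow = −∇h = (-0.0003269 east, +0.001885 north), which points north.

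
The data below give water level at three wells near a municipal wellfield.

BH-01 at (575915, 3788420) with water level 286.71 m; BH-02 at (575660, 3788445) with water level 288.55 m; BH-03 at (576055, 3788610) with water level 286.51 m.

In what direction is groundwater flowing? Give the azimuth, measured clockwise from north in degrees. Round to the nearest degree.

Taking BH-01 as reference: BH-02−BH-01 = (-255, 25, +1.84); BH-03−BH-01 = (140, 190, -0.20).
Solve a·Δx + b·Δy = Δh: det = (-255)·190 − 140·25 = -51950.
∂h/∂x = [(+1.84)·190 − (-0.20)·25] / -51950 = -0.006826
∂h/∂y = [(-255)·(-0.20) − 140·(+1.84)] / -51950 = +0.003977
Flow direction (−∇h) has components (+0.006826 E, -0.003977 N).
Azimuth = atan2(E, N) = atan2(+0.006826, -0.003977) = 120.2° ≈ 120°.

120°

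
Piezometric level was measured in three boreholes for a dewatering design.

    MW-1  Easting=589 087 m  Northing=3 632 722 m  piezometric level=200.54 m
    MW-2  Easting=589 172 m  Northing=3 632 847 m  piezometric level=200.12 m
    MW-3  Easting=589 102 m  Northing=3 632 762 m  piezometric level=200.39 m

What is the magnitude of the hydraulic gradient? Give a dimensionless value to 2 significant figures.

0.0044

With h = a·x + b·y + c and MW-1 as origin, the differences give:
  85·a + 125·b = -0.42
  15·a + 40·b = -0.15
Eliminate b (×40 and ×125, subtract): 1525·a = 1.950 → a = ∂h/∂x = +0.001279
Back-substitute: b = ∂h/∂y = -0.004230.
|∇h| = √(0.001279² + -0.004230²) = 0.004419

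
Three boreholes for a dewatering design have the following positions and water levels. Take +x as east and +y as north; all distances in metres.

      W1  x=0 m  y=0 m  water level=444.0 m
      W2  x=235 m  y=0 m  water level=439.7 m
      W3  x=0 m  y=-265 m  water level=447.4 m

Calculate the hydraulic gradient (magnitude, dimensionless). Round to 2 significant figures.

∂h/∂x = (439.7 − 444.0) / (235 − 0) = -0.01830
∂h/∂y = (447.4 − 444.0) / (-265 − 0) = -0.01283
|∇h| = √(-0.01830² + -0.01283²) = 0.02235

0.022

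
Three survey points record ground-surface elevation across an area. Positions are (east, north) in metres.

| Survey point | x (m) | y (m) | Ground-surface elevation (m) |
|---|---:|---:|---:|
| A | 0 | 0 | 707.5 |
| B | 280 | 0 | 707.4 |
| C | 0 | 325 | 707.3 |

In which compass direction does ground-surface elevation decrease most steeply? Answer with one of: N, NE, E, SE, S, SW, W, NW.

NE

∂z/∂x = (707.4 − 707.5) / (280 − 0) = -0.0003571
∂z/∂y = (707.3 − 707.5) / (325 − 0) = -0.0006154
Steepest decrease is along −∇f = (+0.0003571 E, +0.0006154 N) → northeast.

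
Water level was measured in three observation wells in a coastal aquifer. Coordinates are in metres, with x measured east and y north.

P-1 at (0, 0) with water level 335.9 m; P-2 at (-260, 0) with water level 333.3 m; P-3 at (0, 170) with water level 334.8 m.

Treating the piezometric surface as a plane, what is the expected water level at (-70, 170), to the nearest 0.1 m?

334.1 m

∂h/∂x = (333.3 − 335.9) / (-260 − 0) = +0.010000
∂h/∂y = (334.8 − 335.9) / (170 − 0) = -0.006471
h(-70, 170) = 335.9 + (+0.010000)·(-70) + (-0.006471)·(170) = 335.9 -0.700 -1.100 = 334.100 m.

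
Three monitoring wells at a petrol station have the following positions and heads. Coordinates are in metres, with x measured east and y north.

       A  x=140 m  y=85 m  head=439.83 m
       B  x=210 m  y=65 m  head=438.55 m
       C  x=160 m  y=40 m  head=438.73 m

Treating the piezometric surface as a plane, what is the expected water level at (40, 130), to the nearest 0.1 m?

Three-point gradient (reference A): Δ to B = (70, -20, -1.28), Δ to C = (20, -45, -1.10).
∂h/∂x = -0.01295, ∂h/∂y = +0.01869 (det = -2750).
h(40, 130) = 439.83 + (-0.01295)·(-100) + (+0.01869)·(45) = 439.83 +1.295 +0.841 = 441.966 m.

442.0 m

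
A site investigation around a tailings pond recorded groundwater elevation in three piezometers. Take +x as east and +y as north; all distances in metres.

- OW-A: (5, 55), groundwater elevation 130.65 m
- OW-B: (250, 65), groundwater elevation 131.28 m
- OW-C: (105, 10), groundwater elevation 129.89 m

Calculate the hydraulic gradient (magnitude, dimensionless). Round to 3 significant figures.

0.0208

Differences from OW-A: to OW-B (Δx, Δy, Δh) = (245, 10, +0.63); to OW-C = (100, -45, -0.76).
Solve a·Δx + b·Δy = Δh: det = 245·(-45) − 100·10 = -12025.
∂h/∂x = [(+0.63)·(-45) − (-0.76)·10] / -12025 = +0.001726
∂h/∂y = [245·(-0.76) − 100·(+0.63)] / -12025 = +0.02072
|∇h| = √(0.001726² + 0.02072²) = 0.02079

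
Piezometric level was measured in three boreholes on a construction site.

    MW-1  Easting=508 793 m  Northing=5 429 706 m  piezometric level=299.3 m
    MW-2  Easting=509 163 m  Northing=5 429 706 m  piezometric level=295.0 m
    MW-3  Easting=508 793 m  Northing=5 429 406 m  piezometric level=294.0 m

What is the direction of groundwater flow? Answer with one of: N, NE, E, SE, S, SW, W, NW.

∂h/∂x = (295.0 − 299.3) / (509163 − 508793) = -0.01162
∂h/∂y = (294.0 − 299.3) / (5429406 − 5429706) = +0.01767
Flow = −∇h = (+0.01162 east, -0.01767 north), which points southeast.

SE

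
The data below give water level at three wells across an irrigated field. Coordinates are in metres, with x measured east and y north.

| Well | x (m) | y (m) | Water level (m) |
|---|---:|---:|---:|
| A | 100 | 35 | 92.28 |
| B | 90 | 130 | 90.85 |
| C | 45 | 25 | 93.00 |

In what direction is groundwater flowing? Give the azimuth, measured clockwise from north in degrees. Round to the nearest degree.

032°

Three-point gradient (reference A): Δ to B = (-10, 95, -1.43), Δ to C = (-55, -10, +0.72).
∂h/∂x = -0.01016, ∂h/∂y = -0.01612 (det = 5325).
Flow direction (−∇h) has components (+0.01016 E, +0.01612 N).
Azimuth = atan2(E, N) = atan2(+0.01016, +0.01612) = 32.2° ≈ 032°.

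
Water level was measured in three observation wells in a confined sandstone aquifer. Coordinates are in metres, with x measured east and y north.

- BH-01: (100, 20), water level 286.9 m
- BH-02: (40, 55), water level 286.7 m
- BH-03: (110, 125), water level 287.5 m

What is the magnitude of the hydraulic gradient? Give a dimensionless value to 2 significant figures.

0.0081

Three-point gradient (reference BH-01): Δ to BH-02 = (-60, 35, -0.2), Δ to BH-03 = (10, 105, +0.6).
∂h/∂x = +0.006316, ∂h/∂y = +0.005113 (det = -6650).
|∇h| = √(0.006316² + 0.005113²) = 0.008126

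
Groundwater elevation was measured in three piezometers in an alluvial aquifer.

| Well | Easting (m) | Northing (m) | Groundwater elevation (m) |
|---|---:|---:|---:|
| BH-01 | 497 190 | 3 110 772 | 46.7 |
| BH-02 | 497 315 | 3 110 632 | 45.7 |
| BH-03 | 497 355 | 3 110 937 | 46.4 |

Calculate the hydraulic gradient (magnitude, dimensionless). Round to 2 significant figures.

0.0056

Taking BH-01 as reference: BH-02−BH-01 = (125, -140, -1.0); BH-03−BH-01 = (165, 165, -0.3).
Determinant of the coordinate differences = 125·165 − 165·(-140) = 43725.
∂h/∂x = [(-1.0)·165 − (-0.3)·(-140)] / 43725 = -0.004734
∂h/∂y = [125·(-0.3) − 165·(-1.0)] / 43725 = +0.002916
|∇h| = √(-0.004734² + 0.002916²) = 0.00556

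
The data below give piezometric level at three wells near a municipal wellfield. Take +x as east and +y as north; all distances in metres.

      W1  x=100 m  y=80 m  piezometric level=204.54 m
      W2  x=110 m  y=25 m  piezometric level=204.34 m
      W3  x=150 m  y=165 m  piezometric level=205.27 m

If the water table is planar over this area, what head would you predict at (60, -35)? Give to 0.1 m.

203.7 m

Three-point gradient (reference W1): Δ to W2 = (10, -55, -0.20), Δ to W3 = (50, 85, +0.73).
∂h/∂x = +0.006431, ∂h/∂y = +0.004806 (det = 3600).
h(60, -35) = 204.54 + (+0.006431)·(-40) + (+0.004806)·(-115) = 204.54 -0.257 -0.553 = 203.730 m.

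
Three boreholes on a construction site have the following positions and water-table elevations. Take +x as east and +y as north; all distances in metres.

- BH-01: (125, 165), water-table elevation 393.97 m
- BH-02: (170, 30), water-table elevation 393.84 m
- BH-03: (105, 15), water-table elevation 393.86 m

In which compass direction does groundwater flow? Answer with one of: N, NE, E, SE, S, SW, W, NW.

SE

Three-point gradient (reference BH-01): Δ to BH-02 = (45, -135, -0.13), Δ to BH-03 = (-20, -150, -0.11).
∂h/∂x = -0.0004921, ∂h/∂y = +0.0007989 (det = -9450).
Flow = −∇h = (+0.0004921 east, -0.0007989 north), which points southeast.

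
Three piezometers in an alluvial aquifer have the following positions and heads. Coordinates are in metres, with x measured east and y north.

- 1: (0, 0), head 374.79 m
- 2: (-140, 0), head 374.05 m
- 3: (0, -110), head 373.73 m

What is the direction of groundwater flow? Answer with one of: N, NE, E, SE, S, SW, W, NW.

SW

∂h/∂x = (374.05 − 374.79) / (-140 − 0) = +0.005286
∂h/∂y = (373.73 − 374.79) / (-110 − 0) = +0.009636
Flow = −∇h = (-0.005286 east, -0.009636 north), which points southwest.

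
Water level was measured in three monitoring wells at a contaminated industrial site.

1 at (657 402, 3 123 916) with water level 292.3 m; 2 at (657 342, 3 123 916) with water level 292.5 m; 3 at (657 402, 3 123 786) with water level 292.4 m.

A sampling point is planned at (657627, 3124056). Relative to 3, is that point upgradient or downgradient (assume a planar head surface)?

downgradient

∂h/∂x = (292.5 − 292.3) / (657342 − 657402) = -0.003333
∂h/∂y = (292.4 − 292.3) / (3123786 − 3123916) = -0.0007692
Head at (657627, 3124056) = 292.3 + (-0.003333)·(225) + (-0.0007692)·(140) = 291.44 m.
That is lower than the 292.4 m at 3, so the point is downgradient.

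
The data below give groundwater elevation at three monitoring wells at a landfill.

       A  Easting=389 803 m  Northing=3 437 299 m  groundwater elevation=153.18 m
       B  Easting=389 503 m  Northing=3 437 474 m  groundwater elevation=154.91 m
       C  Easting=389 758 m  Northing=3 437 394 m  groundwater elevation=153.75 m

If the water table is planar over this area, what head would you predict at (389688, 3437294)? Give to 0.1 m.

153.5 m

Differences from A: to B (Δx, Δy, Δh) = (-300, 175, +1.73); to C = (-45, 95, +0.57).
Solve a·Δx + b·Δy = Δh: det = (-300)·95 − (-45)·175 = -20625.
∂h/∂x = [(+1.73)·95 − (+0.57)·175] / -20625 = -0.003132
∂h/∂y = [(-300)·(+0.57) − (-45)·(+1.73)] / -20625 = +0.004516
h(389688, 3437294) = 153.18 + (-0.003132)·(-115) + (+0.004516)·(-5) = 153.18 +0.360 -0.023 = 153.518 m.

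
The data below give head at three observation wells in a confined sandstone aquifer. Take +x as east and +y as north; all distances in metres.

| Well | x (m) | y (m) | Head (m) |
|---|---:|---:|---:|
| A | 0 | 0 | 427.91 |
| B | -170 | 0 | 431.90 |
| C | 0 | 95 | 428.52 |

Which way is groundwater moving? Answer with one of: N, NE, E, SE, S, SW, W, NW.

∂h/∂x = (431.90 − 427.91) / (-170 − 0) = -0.02347
∂h/∂y = (428.52 − 427.91) / (95 − 0) = +0.006421
Flow = −∇h = (+0.02347 east, -0.006421 north), which points east.

E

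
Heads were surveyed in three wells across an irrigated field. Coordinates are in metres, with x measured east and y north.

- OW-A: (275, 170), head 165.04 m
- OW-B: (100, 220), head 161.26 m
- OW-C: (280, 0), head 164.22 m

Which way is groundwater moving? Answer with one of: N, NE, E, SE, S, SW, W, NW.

W

Differences from OW-A: to OW-B (Δx, Δy, Δh) = (-175, 50, -3.78); to OW-C = (5, -170, -0.82).
Solve a·Δx + b·Δy = Δh: det = (-175)·(-170) − 5·50 = 29500.
∂h/∂x = [(-3.78)·(-170) − (-0.82)·50] / 29500 = +0.02317
∂h/∂y = [(-175)·(-0.82) − 5·(-3.78)] / 29500 = +0.005505
Flow = −∇h = (-0.02317 east, -0.005505 north), which points west.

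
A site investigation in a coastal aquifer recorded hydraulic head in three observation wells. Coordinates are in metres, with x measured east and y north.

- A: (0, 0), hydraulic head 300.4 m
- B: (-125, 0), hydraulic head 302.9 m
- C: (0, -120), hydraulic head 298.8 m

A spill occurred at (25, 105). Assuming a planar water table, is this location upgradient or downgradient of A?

∂h/∂x = (302.9 − 300.4) / (-125 − 0) = -0.02000
∂h/∂y = (298.8 − 300.4) / (-120 − 0) = +0.01333
Head at (25, 105) = 300.4 + (-0.02000)·(25) + (+0.01333)·(105) = 301.30 m.
That is higher than the 300.4 m at A, so the point is upgradient.

upgradient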